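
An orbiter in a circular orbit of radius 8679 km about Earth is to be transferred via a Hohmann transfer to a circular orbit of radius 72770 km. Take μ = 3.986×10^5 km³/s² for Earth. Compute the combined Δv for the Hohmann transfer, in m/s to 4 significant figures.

Semi-major axis of the transfer orbit: a_t = (8679 + 72770)/2 = 40724.5 km.
Circular speed at r₁: v₁ = √(μ/r₁) = √(3.986×10^5/8679) = 6.777 km/s.
Transfer-orbit speed at r₁ (v² = μ(2/r − 1/a)): v_p = √[μ(2/r₁ − 1/a_t)] = 9.059 km/s.
First burn Δv₁ = |v_p − v₁| = 2.282 km/s.
At r₂, v₂ = √(μ/r₂) = 2.340 km/s.
Transfer-orbit speed at r₂: v_a = √[μ(2/r₂ − 1/a_t)] = 1.080 km/s.
Second burn Δv₂ = |v₂ − v_a| = 1.260 km/s.
Total Δv = Δv₁ + Δv₂ = 3.542 km/s.

Δv = 3542 m/s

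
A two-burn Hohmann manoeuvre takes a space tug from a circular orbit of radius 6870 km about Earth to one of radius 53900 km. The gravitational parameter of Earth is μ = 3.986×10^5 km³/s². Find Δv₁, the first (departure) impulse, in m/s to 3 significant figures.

The Hohmann ellipse has a_t = (r₁ + r₂)/2 = 30385 km.
On the circular orbit at r = 6870 km, v_c = √(μ/r) = 7.6171 km/s.
Vis-viva on the transfer ellipse at r = 6870 km gives v_t = √[μ(2/r − 1/a_t)] = 10.145 km/s.
Δv₁ = |v_t − v_c| = |10.145 − 7.6171| = 2.528 km/s.

Δv₁ = 2530 m/s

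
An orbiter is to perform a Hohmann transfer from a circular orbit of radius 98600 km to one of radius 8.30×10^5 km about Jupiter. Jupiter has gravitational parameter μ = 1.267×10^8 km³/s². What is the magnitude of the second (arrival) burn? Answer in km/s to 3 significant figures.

Δv₂ = 6.66 km/s

The Hohmann ellipse has a_t = (r₁ + r₂)/2 = 4.643×10^5 km.
Circular speed at r = 8.300×10^5 km: v_c = √(μ/r) = 12.3552 km/s.
Vis-viva on the transfer ellipse at r = 8.300×10^5 km gives v_t = √[μ(2/r − 1/a_t)] = 5.69362 km/s.
Δv₂ = |v_t − v_c| = |5.69362 − 12.3552| = 6.662 km/s.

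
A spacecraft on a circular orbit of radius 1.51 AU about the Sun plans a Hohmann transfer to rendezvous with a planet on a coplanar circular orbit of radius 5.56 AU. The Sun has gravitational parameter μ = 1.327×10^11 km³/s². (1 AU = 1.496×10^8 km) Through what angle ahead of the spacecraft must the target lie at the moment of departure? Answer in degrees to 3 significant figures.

In km: r₁ = 1.51 × 1.496×10^8 = 2.25896×10^8 km; r₂ = 5.56 × 1.496×10^8 = 8.31776×10^8 km.
The Hohmann ellipse has a_t = (r₁ + r₂)/2 = 5.28836×10^8 km.
Transfer time t = π√(a_t³/μ) = 1.0488078×10^8 s.
The target's mean motion on its circular orbit is ω₂ = √(μ/r₂³) = 1.5185388×10^-8 rad/s.
Angle swept by the target during transfer: ω₂·t = 1.592655 rad = 91.252°.
Arrival is 180° from departure on the ellipse, so φ = 180° − 91.252° = 88.7°.

φ = 88.7°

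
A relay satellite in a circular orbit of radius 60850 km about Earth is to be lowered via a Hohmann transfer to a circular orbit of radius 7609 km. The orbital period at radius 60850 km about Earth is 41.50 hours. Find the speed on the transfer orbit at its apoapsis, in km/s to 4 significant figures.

v = 1.207 km/s

From Kepler's third law T² = 4π²r³/μ at r = 60850 km, T = 41.50 hours = 41.50 × 3600 s = 1.494×10^5 s: μ = 4π²r³/T² = 3.98511×10^5 km³/s².
The Hohmann ellipse has a_t = (r₁ + r₂)/2 = 34229.5 km.
At apoapsis, r = 60850 km.
Vis-viva: v = √[μ(2/r − 1/a_t)] = √[3.98511×10^5 × (2/60850 − 1/34229.5)] = 1.207 km/s.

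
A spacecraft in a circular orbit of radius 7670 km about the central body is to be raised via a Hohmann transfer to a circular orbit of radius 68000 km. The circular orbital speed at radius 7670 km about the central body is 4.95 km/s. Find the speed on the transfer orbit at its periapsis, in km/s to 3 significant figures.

From the circular-orbit relation v² = μ/r at r = 7670 km: μ = v²r = (4.95)² × 7670 = 1.87934×10^5 km³/s².
Semi-major axis of the transfer orbit: a_t = (7670 + 68000)/2 = 37835 km.
The periapsis of the transfer ellipse is at r = 7670 km.
Vis-viva: v = √[μ(2/r − 1/a_t)] = √[1.87934×10^5 × (2/7670 − 1/37835)] = 6.636 km/s.

v = 6.64 km/s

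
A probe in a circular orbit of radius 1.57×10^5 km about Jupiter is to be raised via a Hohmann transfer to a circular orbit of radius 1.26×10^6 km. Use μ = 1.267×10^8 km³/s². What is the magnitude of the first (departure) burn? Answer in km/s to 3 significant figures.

The Hohmann ellipse has a_t = (r₁ + r₂)/2 = 7.085×10^5 km.
Circular speed at r = 1.570×10^5 km: v_c = √(μ/r) = 28.408 km/s.
Transfer-orbit speed at the same r (vis-viva, a = a_t): v_t = √[μ(2/r − 1/a_t)] = 37.884 km/s.
Δv₁ = |v_t − v_c| = |37.884 − 28.408| = 9.476 km/s.

Δv₁ = 9.48 km/s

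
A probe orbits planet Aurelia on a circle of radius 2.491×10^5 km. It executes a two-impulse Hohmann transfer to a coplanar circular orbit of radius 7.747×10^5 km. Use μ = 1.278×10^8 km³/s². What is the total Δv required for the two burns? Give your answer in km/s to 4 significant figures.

Δv = 9.098 km/s

Semi-major axis of the transfer orbit: a_t = (2.491×10^5 + 7.747×10^5)/2 = 5.119×10^5 km.
At r₁ the circular-orbit speed is v₁ = √(μ/r₁) = 22.651 km/s.
On the transfer ellipse at r₁, vis-viva gives v_p = √[μ(2/r₁ − 1/a_t)] = 27.865 km/s.
First burn Δv₁ = |v_p − v₁| = 5.214 km/s.
Circular speed at r₂: v₂ = √(μ/r₂) = 12.844 km/s.
Transfer-orbit speed at r₂: v_a = √[μ(2/r₂ − 1/a_t)] = 8.9597 km/s.
Second burn Δv₂ = |v₂ − v_a| = 3.884 km/s.
Δv = Δv₁ + Δv₂ = 5.214 + 3.884 = 9.098 km/s.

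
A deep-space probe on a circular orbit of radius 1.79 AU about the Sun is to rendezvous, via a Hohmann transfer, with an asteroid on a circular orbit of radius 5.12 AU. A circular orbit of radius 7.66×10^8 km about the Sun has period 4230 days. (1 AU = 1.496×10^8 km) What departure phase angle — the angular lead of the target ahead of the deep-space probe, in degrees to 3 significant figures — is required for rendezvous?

From Kepler's third law T² = 4π²r³/μ at r = 7.66×10^8 km, T = 4230 days = 4230 × 86400 s = 3.65472×10^8 s: μ = 4π²r³/T² = 1.32843×10^11 km³/s².
In km: r₁ = 1.79 × 1.496×10^8 = 2.67784×10^8 km; r₂ = 5.12 × 1.496×10^8 = 7.65952×10^8 km.
The Hohmann ellipse has a_t = (r₁ + r₂)/2 = 5.16868×10^8 km.
The half-period of the transfer ellipse is t = π√(a_t³/μ) = 1.01286×10^8 s.
The target's mean motion on its circular orbit is ω₂ = √(μ/r₂³) = 1.71936×10^-8 rad/s.
Angle swept by the target during transfer: ω₂·t = 1.7415 rad = 99.78°.
The deep-space probe traverses 180° on the transfer ellipse, so the target must lead by 180° − 99.78° = 80.2°.

φ = 80.2°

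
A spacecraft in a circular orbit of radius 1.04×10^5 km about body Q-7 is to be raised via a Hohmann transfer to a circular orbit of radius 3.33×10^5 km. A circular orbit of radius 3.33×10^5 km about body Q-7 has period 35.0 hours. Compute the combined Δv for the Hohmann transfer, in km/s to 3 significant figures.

Δv = 12.1 km/s

From Kepler's third law T² = 4π²r³/μ at r = 3.33×10^5 km, T = 35.0 hours = 35.0 × 3600 s = 1.260×10^5 s: μ = 4π²r³/T² = 9.18230×10^7 km³/s².
Transfer-ellipse semi-major axis a_t = (r₁ + r₂)/2 = (1.040×10^5 + 3.330×10^5)/2 = 2.185×10^5 km.
Circular speed at r₁: v₁ = √(μ/r₁) = √(9.18230×10^7/1.040×10^5) = 29.714 km/s.
On the transfer ellipse at r₁, vis-viva equation gives v_p = √[μ(2/r₁ − 1/a_t)] = 36.682 km/s.
First burn Δv₁ = |v_p − v₁| = 6.968 km/s.
At r₂, v₂ = √(μ/r₂) = 16.6056 km/s.
Transfer-orbit speed at r₂: v_a = √[μ(2/r₂ − 1/a_t)] = 11.4563 km/s.
Second burn Δv₂ = |v₂ − v_a| = 5.149 km/s.
Δv = Δv₁ + Δv₂ = 6.968 + 5.149 = 12.12 km/s.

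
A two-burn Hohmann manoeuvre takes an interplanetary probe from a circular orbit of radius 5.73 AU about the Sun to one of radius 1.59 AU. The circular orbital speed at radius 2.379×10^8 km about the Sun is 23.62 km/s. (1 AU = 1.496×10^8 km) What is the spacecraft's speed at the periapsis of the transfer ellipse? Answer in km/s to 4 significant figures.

v = 29.56 km/s

From the circular-orbit relation v² = μ/r at r = 2.379×10^8 km: μ = v²r = (23.62)² × 2.379×10^8 = 1.32725×10^11 km³/s².
In km: r₁ = 5.73 × 1.496×10^8 = 8.57208×10^8 km; r₂ = 1.59 × 1.496×10^8 = 2.37864×10^8 km.
Semi-major axis of the transfer orbit: a_t = (8.57208×10^8 + 2.37864×10^8)/2 = 5.47536×10^8 km.
The periapsis of the transfer ellipse is at r = 2.37864×10^8 km.
Applying v² = μ(2/r − 1/a_t): v = 29.56 km/s.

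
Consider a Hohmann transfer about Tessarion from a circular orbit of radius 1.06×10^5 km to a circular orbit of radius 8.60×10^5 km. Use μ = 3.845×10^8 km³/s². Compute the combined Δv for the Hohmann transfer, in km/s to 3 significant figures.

Transfer-ellipse semi-major axis a_t = (r₁ + r₂)/2 = (1.060×10^5 + 8.600×10^5)/2 = 4.830×10^5 km.
Circular speed at r₁: v₁ = √(μ/r₁) = √(3.845×10^8/1.060×10^5) = 60.23 km/s.
On the transfer ellipse at r₁, vis-viva gives v_p = √[μ(2/r₁ − 1/a_t)] = 80.37 km/s.
First burn Δv₁ = |v_p − v₁| = 20.14 km/s.
Circular speed at r₂: v₂ = √(μ/r₂) = 21.145 km/s.
Transfer-orbit speed at r₂: v_a = √[μ(2/r₂ − 1/a_t)] = 9.9055 km/s.
Second burn Δv₂ = |v₂ − v_a| = 11.24 km/s.
Δv = Δv₁ + Δv₂ = 20.14 + 11.24 = 31.38 km/s.

Δv = 31.4 km/s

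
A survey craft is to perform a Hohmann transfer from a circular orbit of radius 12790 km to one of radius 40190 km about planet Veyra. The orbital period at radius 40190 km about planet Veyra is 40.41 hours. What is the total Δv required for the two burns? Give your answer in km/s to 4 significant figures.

Δv = 1.243 km/s

From Kepler's third law T² = 4π²r³/μ at r = 40190 km, T = 40.41 hours = 40.41 × 3600 s = 1.45476×10^5 s: μ = 4π²r³/T² = 1.21096×10^5 km³/s².
Transfer-ellipse semi-major axis a_t = (r₁ + r₂)/2 = (12790 + 40190)/2 = 26490 km.
At r₁ the circular-orbit speed is v₁ = √(μ/r₁) = 3.0770 km/s.
On the transfer ellipse at r₁, vis-viva equation gives v_p = √[μ(2/r₁ − 1/a_t)] = 3.7901 km/s.
First burn Δv₁ = |v_p − v₁| = 0.7131 km/s.
At r₂, v₂ = √(μ/r₂) = 1.7358 km/s.
Transfer-orbit speed at r₂: v_a = √[μ(2/r₂ − 1/a_t)] = 1.2061 km/s.
Second burn Δv₂ = |v₂ − v_a| = 0.5297 km/s.
Δv = Δv₁ + Δv₂ = 0.7131 + 0.5297 = 1.243 km/s.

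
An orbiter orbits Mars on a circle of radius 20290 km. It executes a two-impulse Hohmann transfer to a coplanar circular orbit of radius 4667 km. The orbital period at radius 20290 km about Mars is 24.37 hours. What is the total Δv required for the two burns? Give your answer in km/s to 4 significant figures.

Δv = 1.398 km/s

From Kepler's third law T² = 4π²r³/μ at r = 20290 km, T = 24.37 hours = 24.37 × 3600 s = 87732 s: μ = 4π²r³/T² = 42844.0 km³/s².
Semi-major axis of the transfer orbit: a_t = (20290 + 4667)/2 = 12478.5 km.
At r₁ the circular-orbit speed is v₁ = √(μ/r₁) = 1.45313 km/s.
On the transfer ellipse at r₁, vis-viva equation gives v_a = √[μ(2/r₁ − 1/a_t)] = 0.888672 km/s.
First burn Δv₁ = |v_a − v₁| = 0.5645 km/s.
At r₂, v₂ = √(μ/r₂) = 3.02988 km/s.
Transfer-orbit speed at r₂: v_p = √[μ(2/r₂ − 1/a_t)] = 3.86354 km/s.
Second burn Δv₂ = |v₂ − v_p| = 0.8337 km/s.
Δv = Δv₁ + Δv₂ = 0.5645 + 0.8337 = 1.398 km/s.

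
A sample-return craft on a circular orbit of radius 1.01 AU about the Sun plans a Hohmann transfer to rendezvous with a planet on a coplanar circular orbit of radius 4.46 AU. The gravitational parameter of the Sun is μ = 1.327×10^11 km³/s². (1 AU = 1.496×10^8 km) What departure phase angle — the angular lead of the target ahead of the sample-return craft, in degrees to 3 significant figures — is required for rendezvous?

In km: r₁ = 1.01 × 1.496×10^8 = 1.51096×10^8 km; r₂ = 4.46 × 1.496×10^8 = 6.67216×10^8 km.
The Hohmann ellipse has a_t = (r₁ + r₂)/2 = 4.09156×10^8 km.
The half-period of the transfer ellipse is t = π√(a_t³/μ) = 7.13753×10^7 s.
The target's mean motion on its circular orbit is ω₂ = √(μ/r₂³) = 2.11366×10^-8 rad/s.
Angle swept by the target during transfer: ω₂·t = 1.5086 rad = 86.44°.
The sample-return craft traverses 180° on the transfer ellipse, so the target must lead by 180° − 86.44° = 93.6°.

φ = 93.6°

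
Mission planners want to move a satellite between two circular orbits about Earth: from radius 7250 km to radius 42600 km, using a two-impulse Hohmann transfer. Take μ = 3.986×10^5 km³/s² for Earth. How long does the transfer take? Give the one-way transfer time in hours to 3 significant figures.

The Hohmann ellipse has a_t = (r₁ + r₂)/2 = 24925 km.
Transfer time t = π√(a_t³/μ) = π√((24925)³ / 3.986×10^5) = 19580 s.
Converting: 19580 s ÷ 3600 s/hour = 5.44 hours.

t = 5.44 hours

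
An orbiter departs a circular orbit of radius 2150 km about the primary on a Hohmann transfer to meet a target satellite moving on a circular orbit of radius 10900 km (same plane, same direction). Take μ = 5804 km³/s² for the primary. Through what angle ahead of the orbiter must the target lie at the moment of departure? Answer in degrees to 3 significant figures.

φ = 96.6°

Transfer-ellipse semi-major axis a_t = (r₁ + r₂)/2 = (2150 + 10900)/2 = 6525 km.
The half-period of the transfer ellipse is t = π√(a_t³/μ) = 21730 s.
Target angular speed ω₂ = √(μ/r₂³) = 6.695×10^-5 rad/s.
Angle swept by the target during transfer: ω₂·t = 1.455 rad = 83.37°.
Arrival is 180° from departure on the ellipse, so φ = 180° − 83.37° = 96.6°.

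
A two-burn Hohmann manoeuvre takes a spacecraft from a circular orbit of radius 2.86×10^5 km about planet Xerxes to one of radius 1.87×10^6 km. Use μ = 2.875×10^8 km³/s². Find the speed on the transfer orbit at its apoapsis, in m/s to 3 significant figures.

v = 6390 m/s

Semi-major axis of the transfer orbit: a_t = (2.860×10^5 + 1.870×10^6)/2 = 1.078×10^6 km.
The apoapsis of the transfer ellipse is at r = 1.870×10^6 km.
Applying v² = μ(2/r − 1/a_t): v = 6.387 km/s.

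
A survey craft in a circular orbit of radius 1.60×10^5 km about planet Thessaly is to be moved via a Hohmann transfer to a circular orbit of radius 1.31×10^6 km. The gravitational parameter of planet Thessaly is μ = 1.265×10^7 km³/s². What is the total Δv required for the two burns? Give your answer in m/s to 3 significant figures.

Transfer-ellipse semi-major axis a_t = (r₁ + r₂)/2 = (1.600×10^5 + 1.310×10^6)/2 = 7.350×10^5 km.
Circular speed at r₁: v₁ = √(μ/r₁) = √(1.265×10^7/1.600×10^5) = 8.8917 km/s.
On the transfer ellipse at r₁, v² = μ(2/r − 1/a) gives v_p = √[μ(2/r₁ − 1/a_t)] = 11.871 km/s.
First burn Δv₁ = |v_p − v₁| = 2.979 km/s.
Circular speed at r₂: v₂ = √(μ/r₂) = 3.1075 km/s.
Transfer-orbit speed at r₂: v_a = √[μ(2/r₂ − 1/a_t)] = 1.4499 km/s.
Second burn Δv₂ = |v₂ − v_a| = 1.658 km/s.
Δv = Δv₁ + Δv₂ = 2.979 + 1.658 = 4.637 km/s.

Δv = 4640 m/s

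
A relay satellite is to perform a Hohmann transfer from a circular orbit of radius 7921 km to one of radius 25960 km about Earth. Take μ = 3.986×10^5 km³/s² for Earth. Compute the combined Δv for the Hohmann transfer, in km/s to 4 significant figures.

Semi-major axis of the transfer orbit: a_t = (7921 + 25960)/2 = 16940.5 km.
At r₁ the circular-orbit speed is v₁ = √(μ/r₁) = 7.0938 km/s.
Transfer-orbit speed at r₁ (v² = μ(2/r − 1/a)): v_p = √[μ(2/r₁ − 1/a_t)] = 8.7815 km/s.
First burn Δv₁ = |v_p − v₁| = 1.688 km/s.
At r₂, v₂ = √(μ/r₂) = 3.918 km/s.
Transfer-orbit speed at r₂: v_a = √[μ(2/r₂ − 1/a_t)] = 2.679 km/s.
Second burn Δv₂ = |v₂ − v_a| = 1.239 km/s.
Δv = Δv₁ + Δv₂ = 1.688 + 1.239 = 2.927 km/s.

Δv = 2.927 km/s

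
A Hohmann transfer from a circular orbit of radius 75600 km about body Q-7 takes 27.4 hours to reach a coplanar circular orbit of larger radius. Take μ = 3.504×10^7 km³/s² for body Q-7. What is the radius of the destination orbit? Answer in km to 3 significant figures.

Transfer time t = 27.4 hours = 98640 s, and t = π√(a_t³/μ).
So a_t = (μ t²/π²)^(1/3) = (3.504×10^7 × (98640)² / π²)^(1/3) = 3.2568×10^5 km.
Since a_t = (r₁ + r₂)/2, r₂ = 2a_t − r₁ = 2×3.2568×10^5 − 75600 = 5.7576×10^5 km.

r₂ = 5.76×10^5 km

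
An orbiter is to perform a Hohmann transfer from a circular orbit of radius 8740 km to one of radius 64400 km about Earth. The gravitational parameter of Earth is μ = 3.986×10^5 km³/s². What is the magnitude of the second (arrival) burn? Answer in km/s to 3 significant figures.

Δv₂ = 1.27 km/s

Transfer-ellipse semi-major axis a_t = (r₁ + r₂)/2 = (8740 + 64400)/2 = 36570 km.
On the circular orbit at r = 64400 km, v_c = √(μ/r) = 2.488 km/s.
Transfer-orbit speed at the same r (vis-viva, a = a_t): v_t = √[μ(2/r − 1/a_t)] = 1.216 km/s.
Δv₂ = |v_t − v_c| = |1.216 − 2.488| = 1.272 km/s.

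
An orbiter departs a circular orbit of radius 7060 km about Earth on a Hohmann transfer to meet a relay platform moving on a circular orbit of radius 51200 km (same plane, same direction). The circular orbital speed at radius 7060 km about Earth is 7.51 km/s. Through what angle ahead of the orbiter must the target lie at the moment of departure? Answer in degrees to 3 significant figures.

φ = 103°

From the circular-orbit relation v² = μ/r at r = 7060 km: μ = v²r = (7.51)² × 7060 = 3.98185×10^5 km³/s².
Transfer-ellipse semi-major axis a_t = (r₁ + r₂)/2 = (7060 + 51200)/2 = 29130 km.
Transfer time t = π√(a_t³/μ) = 24752 s.
The target's mean motion on its circular orbit is ω₂ = √(μ/r₂³) = 5.4467×10^-5 rad/s.
Angle swept by the target during transfer: ω₂·t = 1.3482 rad = 77.25°.
Arrival is 180° from departure on the ellipse, so φ = 180° − 77.25° = 103°.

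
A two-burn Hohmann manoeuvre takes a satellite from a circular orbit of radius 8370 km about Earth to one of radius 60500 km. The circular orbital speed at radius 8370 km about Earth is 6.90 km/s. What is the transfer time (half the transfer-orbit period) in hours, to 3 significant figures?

From the circular-orbit relation v² = μ/r at r = 8370 km: μ = v²r = (6.90)² × 8370 = 3.98496×10^5 km³/s².
Transfer-ellipse semi-major axis a_t = (r₁ + r₂)/2 = (8370 + 60500)/2 = 34435 km.
By Kepler's third law the transfer-orbit period is T = 2π√(a_t³/μ), so t = T/2 = 31800 s.
Converting: 31800 s ÷ 3600 s/hour = 8.83 hours.

t = 8.83 hours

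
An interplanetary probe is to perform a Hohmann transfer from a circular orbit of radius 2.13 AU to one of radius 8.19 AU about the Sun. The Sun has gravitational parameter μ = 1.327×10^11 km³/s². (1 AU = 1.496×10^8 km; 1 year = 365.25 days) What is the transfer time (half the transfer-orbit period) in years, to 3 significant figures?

t = 5.86 years

In km: r₁ = 2.13 × 1.496×10^8 = 3.18648×10^8 km; r₂ = 8.19 × 1.496×10^8 = 1.225224×10^9 km.
Semi-major axis of the transfer orbit: a_t = (3.18648×10^8 + 1.225224×10^9)/2 = 7.71936×10^8 km.
Half the transfer-orbit period gives t = π√(a_t³/μ) = 1.850×10^8 s.
Converting: 1.850×10^8 s ÷ 3.15576×10^7 s/year (365.25 × 86400) = 5.86 years.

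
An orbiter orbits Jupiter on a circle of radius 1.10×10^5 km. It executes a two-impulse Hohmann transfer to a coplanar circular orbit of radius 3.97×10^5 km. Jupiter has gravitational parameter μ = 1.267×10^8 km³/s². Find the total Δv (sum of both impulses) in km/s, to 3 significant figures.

The Hohmann ellipse has a_t = (r₁ + r₂)/2 = 2.535×10^5 km.
At r₁ the circular-orbit speed is v₁ = √(μ/r₁) = 33.9384 km/s.
Transfer-orbit speed at r₁ (v² = μ(2/r − 1/a)): v_p = √[μ(2/r₁ − 1/a_t)] = 42.4716 km/s.
First burn Δv₁ = |v_p − v₁| = 8.533 km/s.
Circular speed at r₂: v₂ = √(μ/r₂) = 17.865 km/s.
Transfer-orbit speed at r₂: v_a = √[μ(2/r₂ − 1/a_t)] = 11.768 km/s.
Second burn Δv₂ = |v₂ − v_a| = 6.097 km/s.
Total Δv = Δv₁ + Δv₂ = 14.63 km/s.

Δv = 14.6 km/s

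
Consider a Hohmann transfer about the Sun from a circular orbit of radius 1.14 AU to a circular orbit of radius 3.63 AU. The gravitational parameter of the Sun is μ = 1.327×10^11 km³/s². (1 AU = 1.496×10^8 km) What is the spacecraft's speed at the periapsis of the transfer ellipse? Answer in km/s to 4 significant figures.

v = 34.41 km/s

In km: r₁ = 1.14 × 1.496×10^8 = 1.70544×10^8 km; r₂ = 3.63 × 1.496×10^8 = 5.43048×10^8 km.
The Hohmann ellipse has a_t = (r₁ + r₂)/2 = 3.56796×10^8 km.
At periapsis, r = 1.70544×10^8 km.
Applying v² = μ(2/r − 1/a_t): v = 34.41 km/s.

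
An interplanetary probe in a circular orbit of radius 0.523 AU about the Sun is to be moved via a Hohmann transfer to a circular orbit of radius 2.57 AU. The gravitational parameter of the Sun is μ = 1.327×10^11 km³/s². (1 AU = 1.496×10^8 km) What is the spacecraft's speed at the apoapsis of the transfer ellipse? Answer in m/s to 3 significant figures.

In km: r₁ = 0.523 × 1.496×10^8 = 7.82408×10^7 km; r₂ = 2.57 × 1.496×10^8 = 3.84472×10^8 km.
The Hohmann ellipse has a_t = (r₁ + r₂)/2 = 2.313564×10^8 km.
At apoapsis, r = 3.84472×10^8 km.
Applying v² = μ(2/r − 1/a_t): v = 10.80 km/s.

v = 10800 m/s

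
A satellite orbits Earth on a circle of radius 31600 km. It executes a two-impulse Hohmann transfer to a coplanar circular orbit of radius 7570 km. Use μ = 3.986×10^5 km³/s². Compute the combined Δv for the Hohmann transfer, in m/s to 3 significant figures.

Δv = 3300 m/s

Transfer-ellipse semi-major axis a_t = (r₁ + r₂)/2 = (31600 + 7570)/2 = 19585 km.
At r₁ the circular-orbit speed is v₁ = √(μ/r₁) = 3.5516 km/s.
Transfer-orbit speed at r₁ (vis-viva): v_a = √[μ(2/r₁ − 1/a_t)] = 2.2081 km/s.
First burn Δv₁ = |v_a − v₁| = 1.3435 km/s.
At r₂, v₂ = √(μ/r₂) = 7.2564 km/s.
Transfer-orbit speed at r₂: v_p = √[μ(2/r₂ − 1/a_t)] = 9.2173 km/s.
Second burn Δv₂ = |v₂ − v_p| = 1.9609 km/s.
Total Δv = Δv₁ + Δv₂ = 3.304 km/s.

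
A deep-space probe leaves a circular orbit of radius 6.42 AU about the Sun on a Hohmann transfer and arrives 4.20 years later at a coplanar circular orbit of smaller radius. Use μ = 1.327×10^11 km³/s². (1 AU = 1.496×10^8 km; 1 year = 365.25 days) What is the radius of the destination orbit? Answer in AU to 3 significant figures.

r₂ = 1.84 AU

In km: r₁ = 6.42 × 1.496×10^8 = 9.60432×10^8 km.
Transfer time t = 4.20 years × 365.25 × 86400 s = 1.3254192×10^8 s, and t = π√(a_t³/μ).
So a_t = (μ t²/π²)^(1/3) = (1.327×10^11 × (1.3254192×10^8)² / π²)^(1/3) = 6.1815×10^8 km.
Since a_t = (r₁ + r₂)/2, r₂ = 2a_t − r₁ = 2×6.1815×10^8 − 9.60432×10^8 = 2.75868×10^8 km.
In AU: r₂ = 2.75868×10^8 / 1.496×10^8 = 1.84 AU.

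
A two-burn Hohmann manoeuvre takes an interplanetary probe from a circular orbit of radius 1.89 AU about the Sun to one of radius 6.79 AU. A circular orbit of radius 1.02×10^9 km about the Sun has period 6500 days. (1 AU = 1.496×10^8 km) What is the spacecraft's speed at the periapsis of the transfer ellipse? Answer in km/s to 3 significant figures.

From Kepler's third law T² = 4π²r³/μ at r = 1.02×10^9 km, T = 6500 days = 6500 × 86400 s = 5.616×10^8 s: μ = 4π²r³/T² = 1.32833×10^11 km³/s².
In km: r₁ = 1.89 × 1.496×10^8 = 2.82744×10^8 km; r₂ = 6.79 × 1.496×10^8 = 1.015784×10^9 km.
Semi-major axis of the transfer orbit: a_t = (2.82744×10^8 + 1.015784×10^9)/2 = 6.49264×10^8 km.
At periapsis, r = 2.82744×10^8 km.
Applying v² = μ(2/r − 1/a_t): v = 27.11 km/s.

v = 27.1 km/s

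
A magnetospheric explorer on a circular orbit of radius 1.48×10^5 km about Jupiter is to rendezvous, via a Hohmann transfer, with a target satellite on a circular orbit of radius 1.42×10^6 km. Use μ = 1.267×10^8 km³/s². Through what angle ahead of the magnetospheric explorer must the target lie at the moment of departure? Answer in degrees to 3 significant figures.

φ = 106°

The Hohmann ellipse has a_t = (r₁ + r₂)/2 = 7.840×10^5 km.
The half-period of the transfer ellipse is t = π√(a_t³/μ) = 1.9375×10^5 s.
The target's mean motion on its circular orbit is ω₂ = √(μ/r₂³) = 6.6521×10^-6 rad/s.
Angle swept by the target during transfer: ω₂·t = 1.2888 rad = 73.84°.
The magnetospheric explorer traverses 180° on the transfer ellipse, so the target must lead by 180° − 73.84° = 106°.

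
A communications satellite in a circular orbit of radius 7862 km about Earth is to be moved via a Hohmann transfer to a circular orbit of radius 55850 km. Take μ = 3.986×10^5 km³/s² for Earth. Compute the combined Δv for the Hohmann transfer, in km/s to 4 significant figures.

Δv = 3.652 km/s

The Hohmann ellipse has a_t = (r₁ + r₂)/2 = 31856 km.
At r₁ the circular-orbit speed is v₁ = √(μ/r₁) = 7.120 km/s.
On the transfer ellipse at r₁, vis-viva gives v_p = √[μ(2/r₁ − 1/a_t)] = 9.428 km/s.
First burn Δv₁ = |v_p − v₁| = 2.308 km/s.
At r₂, v₂ = √(μ/r₂) = 2.6715 km/s.
Transfer-orbit speed at r₂: v_a = √[μ(2/r₂ − 1/a_t)] = 1.3272 km/s.
Second burn Δv₂ = |v₂ − v_a| = 1.344 km/s.
Total Δv = Δv₁ + Δv₂ = 3.652 km/s.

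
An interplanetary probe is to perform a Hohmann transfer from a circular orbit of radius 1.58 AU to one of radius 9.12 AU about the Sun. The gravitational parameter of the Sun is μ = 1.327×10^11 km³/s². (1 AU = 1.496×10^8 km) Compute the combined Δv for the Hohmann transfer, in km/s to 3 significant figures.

Δv = 11.7 km/s

In km: r₁ = 1.58 × 1.496×10^8 = 2.36368×10^8 km; r₂ = 9.12 × 1.496×10^8 = 1.364352×10^9 km.
Semi-major axis of the transfer orbit: a_t = (2.36368×10^8 + 1.364352×10^9)/2 = 8.0036×10^8 km.
At r₁ the circular-orbit speed is v₁ = √(μ/r₁) = 23.6941 km/s.
On the transfer ellipse at r₁, v² = μ(2/r − 1/a) gives v_p = √[μ(2/r₁ − 1/a_t)] = 30.9358 km/s.
First burn Δv₁ = |v_p − v₁| = 7.2417 km/s.
At r₂, v₂ = √(μ/r₂) = 9.8622 km/s.
Transfer-orbit speed at r₂: v_a = √[μ(2/r₂ − 1/a_t)] = 5.3595 km/s.
Second burn Δv₂ = |v₂ − v_a| = 4.5027 km/s.
Total Δv = Δv₁ + Δv₂ = 11.74 km/s.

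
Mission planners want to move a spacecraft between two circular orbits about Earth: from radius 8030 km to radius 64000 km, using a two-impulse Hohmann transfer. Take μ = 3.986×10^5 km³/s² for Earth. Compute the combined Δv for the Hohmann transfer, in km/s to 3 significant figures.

Transfer-ellipse semi-major axis a_t = (r₁ + r₂)/2 = (8030 + 64000)/2 = 36015 km.
At r₁ the circular-orbit speed is v₁ = √(μ/r₁) = 7.045 km/s.
On the transfer ellipse at r₁, vis-viva gives v_p = √[μ(2/r₁ − 1/a_t)] = 9.392 km/s.
First burn Δv₁ = |v_p − v₁| = 2.347 km/s.
Circular speed at r₂: v₂ = √(μ/r₂) = 2.4956 km/s.
Transfer-orbit speed at r₂: v_a = √[μ(2/r₂ − 1/a_t)] = 1.1784 km/s.
Second burn Δv₂ = |v₂ − v_a| = 1.317 km/s.
Δv = Δv₁ + Δv₂ = 2.347 + 1.317 = 3.664 km/s.

Δv = 3.66 km/s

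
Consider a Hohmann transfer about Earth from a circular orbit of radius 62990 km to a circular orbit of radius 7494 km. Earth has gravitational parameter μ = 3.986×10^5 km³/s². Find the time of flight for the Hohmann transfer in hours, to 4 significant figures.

The Hohmann ellipse has a_t = (r₁ + r₂)/2 = 35242 km.
By Kepler's third law the transfer-orbit period is T = 2π√(a_t³/μ), so t = T/2 = 32921 s.
Converting: 32921 s ÷ 3600 s/hour = 9.145 hours.

t = 9.145 hours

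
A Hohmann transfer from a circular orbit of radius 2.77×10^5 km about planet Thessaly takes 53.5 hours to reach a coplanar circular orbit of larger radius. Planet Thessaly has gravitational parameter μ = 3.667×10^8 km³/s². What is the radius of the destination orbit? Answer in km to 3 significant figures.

Transfer time t = 53.5 hours = 1.926×10^5 s, and t = π√(a_t³/μ).
So a_t = (μ t²/π²)^(1/3) = (3.667×10^8 × (1.926×10^5)² / π²)^(1/3) = 1.1129×10^6 km.
Since a_t = (r₁ + r₂)/2, r₂ = 2a_t − r₁ = 2×1.1129×10^6 − 2.770×10^5 = 1.9488×10^6 km.

r₂ = 1.95×10^6 km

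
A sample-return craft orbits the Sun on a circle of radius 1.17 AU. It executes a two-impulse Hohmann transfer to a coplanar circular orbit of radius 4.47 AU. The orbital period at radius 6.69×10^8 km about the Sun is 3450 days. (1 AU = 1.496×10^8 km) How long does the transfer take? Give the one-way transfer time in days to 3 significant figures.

t = 864 days

From Kepler's third law T² = 4π²r³/μ at r = 6.69×10^8 km, T = 3450 days = 3450 × 86400 s = 2.9808×10^8 s: μ = 4π²r³/T² = 1.33037×10^11 km³/s².
In km: r₁ = 1.17 × 1.496×10^8 = 1.75032×10^8 km; r₂ = 4.47 × 1.496×10^8 = 6.68712×10^8 km.
Semi-major axis of the transfer orbit: a_t = (1.75032×10^8 + 6.68712×10^8)/2 = 4.21872×10^8 km.
Transfer time t = π√(a_t³/μ) = π√((4.21872×10^8)³ / 1.33037×10^11) = 7.463×10^7 s.
Converting: 7.463×10^7 s ÷ 86400 s/day = 864 days.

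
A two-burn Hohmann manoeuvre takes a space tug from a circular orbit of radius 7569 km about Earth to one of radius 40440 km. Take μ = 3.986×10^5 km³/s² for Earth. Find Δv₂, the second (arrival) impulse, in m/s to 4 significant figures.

Semi-major axis of the transfer orbit: a_t = (7569 + 40440)/2 = 24004.5 km.
On the circular orbit at r = 40440 km, v_c = √(μ/r) = 3.140 km/s.
Transfer-orbit speed at the same r (vis-viva, a = a_t): v_t = √[μ(2/r − 1/a_t)] = 1.763 km/s.
Δv₂ = |v_t − v_c| = |1.763 − 3.140| = 1.377 km/s.

Δv₂ = 1377 m/s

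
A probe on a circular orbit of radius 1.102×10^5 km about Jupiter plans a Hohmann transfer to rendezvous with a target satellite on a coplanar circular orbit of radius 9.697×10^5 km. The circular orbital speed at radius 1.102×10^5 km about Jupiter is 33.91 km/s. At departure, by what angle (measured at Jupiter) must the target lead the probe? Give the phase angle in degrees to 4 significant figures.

φ = 105.2°

From the circular-orbit relation v² = μ/r at r = 1.102×10^5 km: μ = v²r = (33.91)² × 1.102×10^5 = 1.26718×10^8 km³/s².
Semi-major axis of the transfer orbit: a_t = (1.102×10^5 + 9.697×10^5)/2 = 5.3995×10^5 km.
The half-period of the transfer ellipse is t = π√(a_t³/μ) = 1.10729×10^5 s.
Target angular speed ω₂ = √(μ/r₂³) = 1.17886×10^-5 rad/s.
Angle swept by the target during transfer: ω₂·t = 1.3053 rad = 74.79°.
The probe traverses 180° on the transfer ellipse, so the target must lead by 180° − 74.79° = 105.2°.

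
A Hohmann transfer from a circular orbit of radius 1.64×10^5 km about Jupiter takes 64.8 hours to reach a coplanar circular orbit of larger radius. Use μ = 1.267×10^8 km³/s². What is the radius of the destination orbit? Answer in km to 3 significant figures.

r₂ = 1.61×10^6 km

Transfer time t = 64.8 hours = 2.3328×10^5 s, and t = π√(a_t³/μ).
So a_t = (μ t²/π²)^(1/3) = (1.267×10^8 × (2.3328×10^5)² / π²)^(1/3) = 8.8731×10^5 km.
Since a_t = (r₁ + r₂)/2, r₂ = 2a_t − r₁ = 2×8.8731×10^5 − 1.640×10^5 = 1.61062×10^6 km.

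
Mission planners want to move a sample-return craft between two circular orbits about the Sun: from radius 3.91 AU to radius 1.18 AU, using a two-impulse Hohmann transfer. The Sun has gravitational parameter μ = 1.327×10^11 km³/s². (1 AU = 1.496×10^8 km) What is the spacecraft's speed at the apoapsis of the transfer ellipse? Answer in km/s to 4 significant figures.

In km: r₁ = 3.91 × 1.496×10^8 = 5.84936×10^8 km; r₂ = 1.18 × 1.496×10^8 = 1.76528×10^8 km.
Transfer-ellipse semi-major axis a_t = (r₁ + r₂)/2 = (5.84936×10^8 + 1.76528×10^8)/2 = 3.80732×10^8 km.
At apoapsis, r = 5.84936×10^8 km.
From the vis-viva equation, v = √[μ(2/r − 1/a_t)] = 10.26 km/s.

v = 10.26 km/s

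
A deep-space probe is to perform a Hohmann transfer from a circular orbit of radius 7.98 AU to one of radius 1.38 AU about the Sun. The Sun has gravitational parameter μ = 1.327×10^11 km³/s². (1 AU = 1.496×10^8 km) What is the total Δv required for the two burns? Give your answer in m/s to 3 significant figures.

Δv = 12600 m/s

In km: r₁ = 7.98 × 1.496×10^8 = 1.193808×10^9 km; r₂ = 1.38 × 1.496×10^8 = 2.06448×10^8 km.
Semi-major axis of the transfer orbit: a_t = (1.193808×10^9 + 2.06448×10^8)/2 = 7.00128×10^8 km.
Circular speed at r₁: v₁ = √(μ/r₁) = √(1.327×10^11/1.193808×10^9) = 10.543 km/s.
On the transfer ellipse at r₁, vis-viva equation gives v_a = √[μ(2/r₁ − 1/a_t)] = 5.7251 km/s.
First burn Δv₁ = |v_a − v₁| = 4.818 km/s.
Circular speed at r₂: v₂ = √(μ/r₂) = 25.353 km/s.
Transfer-orbit speed at r₂: v_p = √[μ(2/r₂ − 1/a_t)] = 33.106 km/s.
Second burn Δv₂ = |v₂ − v_p| = 7.753 km/s.
Δv = Δv₁ + Δv₂ = 4.818 + 7.753 = 12.57 km/s.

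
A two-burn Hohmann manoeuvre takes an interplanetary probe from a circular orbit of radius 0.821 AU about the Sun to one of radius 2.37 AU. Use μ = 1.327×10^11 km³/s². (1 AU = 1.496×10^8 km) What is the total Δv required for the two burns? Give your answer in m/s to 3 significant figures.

In km: r₁ = 0.821 × 1.496×10^8 = 1.228216×10^8 km; r₂ = 2.37 × 1.496×10^8 = 3.54552×10^8 km.
Transfer-ellipse semi-major axis a_t = (r₁ + r₂)/2 = (1.228216×10^8 + 3.54552×10^8)/2 = 2.386868×10^8 km.
Circular speed at r₁: v₁ = √(μ/r₁) = √(1.327×10^11/1.228216×10^8) = 32.870 km/s.
Transfer-orbit speed at r₁ (v² = μ(2/r − 1/a)): v_p = √[μ(2/r₁ − 1/a_t)] = 40.061 km/s.
First burn Δv₁ = |v_p − v₁| = 7.191 km/s.
Circular speed at r₂: v₂ = √(μ/r₂) = 19.346 km/s.
Transfer-orbit speed at r₂: v_a = √[μ(2/r₂ − 1/a_t)] = 13.878 km/s.
Second burn Δv₂ = |v₂ − v_a| = 5.468 km/s.
Δv = Δv₁ + Δv₂ = 7.191 + 5.468 = 12.66 km/s.

Δv = 12700 m/s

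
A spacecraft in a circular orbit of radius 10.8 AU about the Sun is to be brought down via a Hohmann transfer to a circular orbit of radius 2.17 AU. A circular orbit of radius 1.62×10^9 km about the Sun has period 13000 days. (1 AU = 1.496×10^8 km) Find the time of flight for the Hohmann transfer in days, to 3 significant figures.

From Kepler's third law T² = 4π²r³/μ at r = 1.62×10^9 km, T = 13000 days = 13000 × 86400 s = 1.1232×10^9 s: μ = 4π²r³/T² = 1.33043×10^11 km³/s².
In km: r₁ = 10.8 × 1.496×10^8 = 1.61568×10^9 km; r₂ = 2.17 × 1.496×10^8 = 3.24632×10^8 km.
Transfer-ellipse semi-major axis a_t = (r₁ + r₂)/2 = (1.61568×10^9 + 3.24632×10^8)/2 = 9.70156×10^8 km.
Half the transfer-orbit period gives t = π√(a_t³/μ) = 2.603×10^8 s.
Converting: 2.603×10^8 s ÷ 86400 s/day = 3010 days.

t = 3010 days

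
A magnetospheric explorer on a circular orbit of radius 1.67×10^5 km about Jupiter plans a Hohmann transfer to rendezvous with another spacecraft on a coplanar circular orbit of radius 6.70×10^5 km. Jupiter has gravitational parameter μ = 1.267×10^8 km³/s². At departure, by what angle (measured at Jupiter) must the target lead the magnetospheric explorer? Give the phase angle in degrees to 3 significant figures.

The Hohmann ellipse has a_t = (r₁ + r₂)/2 = 4.185×10^5 km.
The half-period of the transfer ellipse is t = π√(a_t³/μ) = 75562 s.
Target angular speed ω₂ = √(μ/r₂³) = 2.0525×10^-5 rad/s.
Angle swept by the target during transfer: ω₂·t = 1.5509 rad = 88.86°.
The magnetospheric explorer traverses 180° on the transfer ellipse, so the target must lead by 180° − 88.86° = 91.1°.

φ = 91.1°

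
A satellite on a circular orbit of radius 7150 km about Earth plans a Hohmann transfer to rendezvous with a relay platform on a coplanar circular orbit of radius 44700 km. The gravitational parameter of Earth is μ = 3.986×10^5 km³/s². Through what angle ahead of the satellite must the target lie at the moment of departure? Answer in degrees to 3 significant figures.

Semi-major axis of the transfer orbit: a_t = (7150 + 44700)/2 = 25925 km.
Transfer time t = π√(a_t³/μ) = 20771 s.
Target angular speed ω₂ = √(μ/r₂³) = 6.6805×10^-5 rad/s.
Angle swept by the target during transfer: ω₂·t = 1.3876 rad = 79.504°.
Arrival is 180° from departure on the ellipse, so φ = 180° − 79.504° = 100°.

φ = 100°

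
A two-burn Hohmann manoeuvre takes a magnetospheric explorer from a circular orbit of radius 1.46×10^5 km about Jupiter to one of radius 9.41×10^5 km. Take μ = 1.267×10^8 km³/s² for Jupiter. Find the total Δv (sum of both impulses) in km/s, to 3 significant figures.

Transfer-ellipse semi-major axis a_t = (r₁ + r₂)/2 = (1.460×10^5 + 9.410×10^5)/2 = 5.435×10^5 km.
Circular speed at r₁: v₁ = √(μ/r₁) = √(1.267×10^8/1.460×10^5) = 29.459 km/s.
On the transfer ellipse at r₁, vis-viva gives v_p = √[μ(2/r₁ − 1/a_t)] = 38.762 km/s.
First burn Δv₁ = |v_p − v₁| = 9.303 km/s.
Circular speed at r₂: v₂ = √(μ/r₂) = 11.604 km/s.
Transfer-orbit speed at r₂: v_a = √[μ(2/r₂ − 1/a_t)] = 6.0141 km/s.
Second burn Δv₂ = |v₂ − v_a| = 5.590 km/s.
Total Δv = Δv₁ + Δv₂ = 14.89 km/s.

Δv = 14.9 km/s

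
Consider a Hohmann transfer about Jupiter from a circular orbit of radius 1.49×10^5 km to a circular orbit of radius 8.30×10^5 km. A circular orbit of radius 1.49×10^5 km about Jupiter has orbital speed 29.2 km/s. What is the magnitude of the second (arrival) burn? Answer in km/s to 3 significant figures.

Δv₂ = 5.55 km/s

From the circular-orbit relation v² = μ/r at r = 1.49×10^5 km: μ = v²r = (29.2)² × 1.49×10^5 = 1.27043×10^8 km³/s².
Transfer-ellipse semi-major axis a_t = (r₁ + r₂)/2 = (1.490×10^5 + 8.300×10^5)/2 = 4.895×10^5 km.
On the circular orbit at r = 8.300×10^5 km, v_c = √(μ/r) = 12.372 km/s.
Transfer-orbit speed at the same r (vis-viva, a = a_t): v_t = √[μ(2/r − 1/a_t)] = 6.8258 km/s.
Δv₂ = |v_t − v_c| = |6.8258 − 12.372| = 5.546 km/s.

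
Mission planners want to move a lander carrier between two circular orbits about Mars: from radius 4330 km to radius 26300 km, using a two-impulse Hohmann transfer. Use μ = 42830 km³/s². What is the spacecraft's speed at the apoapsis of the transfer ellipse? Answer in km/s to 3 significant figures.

v = 0.679 km/s

Semi-major axis of the transfer orbit: a_t = (4330 + 26300)/2 = 15315 km.
The apoapsis of the transfer ellipse is at r = 26300 km.
Vis-viva: v = √[μ(2/r − 1/a_t)] = √[42830 × (2/26300 − 1/15315)] = 0.6785 km/s.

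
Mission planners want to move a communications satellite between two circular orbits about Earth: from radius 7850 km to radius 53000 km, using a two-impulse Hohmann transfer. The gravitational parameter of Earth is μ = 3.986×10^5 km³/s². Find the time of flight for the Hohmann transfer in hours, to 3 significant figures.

t = 7.34 hours

The Hohmann ellipse has a_t = (r₁ + r₂)/2 = 30425 km.
Half the transfer-orbit period gives t = π√(a_t³/μ) = 26410 s.
Converting: 26410 s ÷ 3600 s/hour = 7.34 hours.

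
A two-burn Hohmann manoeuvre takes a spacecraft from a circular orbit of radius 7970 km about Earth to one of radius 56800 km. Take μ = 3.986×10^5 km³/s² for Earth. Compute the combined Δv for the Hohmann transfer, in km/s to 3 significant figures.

Δv = 3.63 km/s

The Hohmann ellipse has a_t = (r₁ + r₂)/2 = 32385 km.
At r₁ the circular-orbit speed is v₁ = √(μ/r₁) = 7.072 km/s.
Transfer-orbit speed at r₁ (vis-viva equation): v_p = √[μ(2/r₁ − 1/a_t)] = 9.366 km/s.
First burn Δv₁ = |v_p − v₁| = 2.294 km/s.
Circular speed at r₂: v₂ = √(μ/r₂) = 2.649 km/s.
Transfer-orbit speed at r₂: v_a = √[μ(2/r₂ − 1/a_t)] = 1.314 km/s.
Second burn Δv₂ = |v₂ − v_a| = 1.335 km/s.
Total Δv = Δv₁ + Δv₂ = 3.629 km/s.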